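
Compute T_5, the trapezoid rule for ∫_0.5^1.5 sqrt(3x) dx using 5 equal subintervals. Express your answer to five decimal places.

1.71135

Δx = (1.5 − 0.5)/5 = 0.2.
f(0.5) ≈ 1.22474, f(0.7) ≈ 1.44914, f(0.9) ≈ 1.64317, f(1.1) ≈ 1.81659, f(1.3) ≈ 1.97484, f(1.5) ≈ 2.12132.
T_5 = (Δx/2)·[f(x_0) + 2f(x_1) + ... + 2f(x_{4}) + f(x_5)].
Sum ≈ 1.71135.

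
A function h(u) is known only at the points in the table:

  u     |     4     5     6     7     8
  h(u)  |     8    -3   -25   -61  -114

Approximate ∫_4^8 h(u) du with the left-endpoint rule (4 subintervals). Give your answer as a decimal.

Δu = 1.
Sum = 1·[8 + (-3) + (-25) + (-61)] = -81.

-81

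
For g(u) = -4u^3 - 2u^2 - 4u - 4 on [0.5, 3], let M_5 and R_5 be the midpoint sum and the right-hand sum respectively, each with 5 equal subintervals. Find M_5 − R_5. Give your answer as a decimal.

M_5 = -125.15625.
R_5 = -162.5.
M_5 − R_5 = 37.34375.

37.34375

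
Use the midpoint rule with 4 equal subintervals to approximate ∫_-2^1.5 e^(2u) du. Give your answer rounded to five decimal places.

8.85908

Δu = (1.5 − (-2))/4 = 0.875.
Midpoints: -1.5625, -0.6875, 0.1875, 1.0625.
f(-1.5625) ≈ 0.04394, f(-0.6875) ≈ 0.25284, f(0.1875) ≈ 1.45499, f(1.0625) ≈ 8.37290.
Sum = Δu · [f(-1.5625) + f(-0.6875) + f(0.1875) + f(1.0625)].
Sum ≈ 8.85908.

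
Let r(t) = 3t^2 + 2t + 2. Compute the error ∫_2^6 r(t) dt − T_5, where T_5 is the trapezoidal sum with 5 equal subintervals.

Exact integral: ∫_2^6 r(t) dt = 248.
T_5 = 249.28.
Error = 248 − 249.28 = -1.28.

-1.28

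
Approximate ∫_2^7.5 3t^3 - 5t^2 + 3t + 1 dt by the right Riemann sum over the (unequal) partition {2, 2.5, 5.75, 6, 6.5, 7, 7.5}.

Subinterval widths: 0.5, 3.25, 0.25, 0.5, 0.5, 0.5.
Right endpoints: 2.5, 5.75, 6, 6.5, 7, 7.5.
f(2.5) = 24.125, f(5.75) = 423.265625, f(6) = 487, f(6.5) = 633.125, f(7) = 806, f(7.5) = 1007.875.
Sum = Σ Δt_i · f(t_i).
Sum = 2732.92578125.

2732.92578125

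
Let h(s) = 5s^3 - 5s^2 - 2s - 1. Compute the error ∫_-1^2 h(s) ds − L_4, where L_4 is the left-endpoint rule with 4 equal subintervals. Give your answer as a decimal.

Exact integral: ∫_-1^2 h(s) ds = -2.25.
L_4 = -10.546875.
Error = -2.25 − (-10.546875) = 8.296875.

8.296875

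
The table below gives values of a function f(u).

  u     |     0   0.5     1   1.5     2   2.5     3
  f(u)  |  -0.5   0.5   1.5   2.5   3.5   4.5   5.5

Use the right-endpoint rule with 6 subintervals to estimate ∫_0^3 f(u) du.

9

Δu = 0.5.
Sum = 0.5·[0.5 + 1.5 + 2.5 + 3.5 + 4.5 + 5.5] = 9.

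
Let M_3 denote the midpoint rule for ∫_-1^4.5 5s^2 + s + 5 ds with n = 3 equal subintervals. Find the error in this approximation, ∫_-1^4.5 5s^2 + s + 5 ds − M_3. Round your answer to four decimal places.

7.7025

Exact integral: ∫_-1^4.5 f(s) ds ≈ 190.666667.
M_3 ≈ 182.964120.
Error ≈ 190.666667 − 182.964120 ≈ 7.7025.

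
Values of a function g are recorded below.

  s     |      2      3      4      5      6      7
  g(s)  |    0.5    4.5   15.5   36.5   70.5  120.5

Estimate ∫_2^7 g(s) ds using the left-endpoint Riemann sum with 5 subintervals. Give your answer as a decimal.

Δs = 1.
Sum = 1·[0.5 + 4.5 + 15.5 + 36.5 + 70.5] = 127.5.

127.5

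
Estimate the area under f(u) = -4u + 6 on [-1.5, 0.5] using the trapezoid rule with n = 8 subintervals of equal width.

Δu = (0.5 − (-1.5))/8 = 0.25.
f(-1.5) = 12, f(-1.25) = 11, f(-1) = 10, f(-0.75) = 9, f(-0.5) = 8, f(-0.25) = 7, f(0) = 6, f(0.25) = 5, f(0.5) = 4.
T_8 = (Δu/2)·[f(u_0) + 2f(u_1) + ... + 2f(u_{7}) + f(u_8)].
Sum = 16.

16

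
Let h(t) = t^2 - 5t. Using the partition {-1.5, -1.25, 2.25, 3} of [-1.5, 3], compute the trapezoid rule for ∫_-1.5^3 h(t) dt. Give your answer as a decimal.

Subinterval widths: 0.25, 3.5, 0.75.
h(-1.5) = 9.75, h(-1.25) = 7.8125, h(2.25) = -6.1875, h(3) = -6.
On each subinterval the trapezoid contributes (Δt_i/2)·[h(t_{i-1}) + h(t_i)].
Sum = 0.46875.

0.46875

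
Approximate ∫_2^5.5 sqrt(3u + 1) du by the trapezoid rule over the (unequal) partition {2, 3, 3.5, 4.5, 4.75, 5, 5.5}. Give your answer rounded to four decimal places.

Subinterval widths: 1, 0.5, 1, 0.25, 0.25, 0.5.
f(2) ≈ 2.6458, f(3) ≈ 3.1623, f(3.5) ≈ 3.3912, f(4.5) ≈ 3.8079, f(4.75) ≈ 3.9051, f(5) ≈ 4.0000, f(5.5) ≈ 4.1833.
On each subinterval the trapezoid contributes (Δu_i/2)·[f(u_{i-1}) + f(u_i)].
Sum ≈ 12.1400.

12.1400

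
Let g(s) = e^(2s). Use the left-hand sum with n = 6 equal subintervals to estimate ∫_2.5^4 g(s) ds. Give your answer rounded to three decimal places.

Δs = (4 − 2.5)/6 = 0.25.
Left endpoints: 2.5, 2.75, 3, 3.25, 3.5, 3.75.
g(2.5) ≈ 148.413, g(2.75) ≈ 244.692, g(3) ≈ 403.429, g(3.25) ≈ 665.142, g(3.5) ≈ 1096.633, g(3.75) ≈ 1808.042.
Sum = Δs · [g(2.5) + g(2.75) + g(3) + ...].
Sum ≈ 1091.588.

1091.588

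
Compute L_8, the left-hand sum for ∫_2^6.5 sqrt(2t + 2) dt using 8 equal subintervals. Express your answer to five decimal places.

Δt = (6.5 − 2)/8 = 0.5625.
Left endpoints: 2, 2.5625, 3.125, 3.6875, 4.25, 4.8125, 5.375, 5.9375.
f(2) ≈ 2.44949, f(2.5625) ≈ 2.66927, f(3.125) ≈ 2.87228, f(3.6875) ≈ 3.06186, f(4.25) ≈ 3.24037, f(4.8125) ≈ 3.40955, f(5.375) ≈ 3.57071, f(5.9375) ≈ 3.72492.
Sum = Δt · [f(2) + f(2.5625) + f(3.125) + ...].
Sum ≈ 14.06163.

14.06163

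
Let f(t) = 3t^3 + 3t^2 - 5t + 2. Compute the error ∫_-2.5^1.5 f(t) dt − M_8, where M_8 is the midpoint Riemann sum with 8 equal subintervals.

Exact integral: ∫_-2.5^1.5 f(t) dt = 11.5.
M_8 = 11.625.
Error = 11.5 − 11.625 = -0.125.

-0.125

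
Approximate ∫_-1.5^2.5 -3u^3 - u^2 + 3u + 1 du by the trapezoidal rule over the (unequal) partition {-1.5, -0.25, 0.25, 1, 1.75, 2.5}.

Subinterval widths: 1.25, 0.5, 0.75, 0.75, 0.75.
f(-1.5) = 4.375, f(-0.25) = 0.234375, f(0.25) = 1.640625, f(1) = 0, f(1.75) = -12.890625, f(2.5) = -44.625.
On each subinterval the trapezoid contributes (Δu_i/2)·[f(u_{i-1}) + f(u_i)].
Sum = -22.4375.

-22.4375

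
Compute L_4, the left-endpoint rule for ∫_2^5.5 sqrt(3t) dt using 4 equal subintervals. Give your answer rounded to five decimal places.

Δt = (5.5 − 2)/4 = 0.875.
Left endpoints: 2, 2.875, 3.75, 4.625.
f(2) ≈ 2.44949, f(2.875) ≈ 2.93684, f(3.75) ≈ 3.35410, f(4.625) ≈ 3.72492.
Sum = Δt · [f(2) + f(2.875) + f(3.75) + f(4.625)].
Sum ≈ 10.90717.

10.90717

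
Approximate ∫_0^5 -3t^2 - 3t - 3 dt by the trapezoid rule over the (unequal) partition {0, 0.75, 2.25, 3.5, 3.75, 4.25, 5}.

Subinterval widths: 0.75, 1.5, 1.25, 0.25, 0.5, 0.75.
f(0) = -3, f(0.75) = -6.9375, f(2.25) = -24.9375, f(3.5) = -50.25, f(3.75) = -56.4375, f(4.25) = -69.9375, f(5) = -93.
On each subinterval the trapezoid contributes (Δt_i/2)·[f(t_{i-1}) + f(t_i)].
Sum = -180.65625.

-180.65625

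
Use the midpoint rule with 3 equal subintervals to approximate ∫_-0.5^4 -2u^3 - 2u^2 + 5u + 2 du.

-111.796875

Δu = (4 − (-0.5))/3 = 1.5.
Midpoints: 0.25, 1.75, 3.25.
f(0.25) = 3.09375, f(1.75) = -6.09375, f(3.25) = -71.53125.
Sum = Δu · [f(0.25) + f(1.75) + f(3.25)].
Sum = -111.796875.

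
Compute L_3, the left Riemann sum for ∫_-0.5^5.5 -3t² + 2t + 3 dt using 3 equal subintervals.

-52.5

Δt = (5.5 − (-0.5))/3 = 2.
Left endpoints: -0.5, 1.5, 3.5.
f(-0.5) = 1.25, f(1.5) = -0.75, f(3.5) = -26.75.
Sum = Δt · [f(-0.5) + f(1.5) + f(3.5)].
Sum = -52.5.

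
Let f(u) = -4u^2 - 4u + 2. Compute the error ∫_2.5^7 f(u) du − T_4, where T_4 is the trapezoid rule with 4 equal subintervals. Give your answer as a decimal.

3.796875

Exact integral: ∫_2.5^7 f(u) du = -513.
T_4 = -516.796875.
Error = -513 − (-516.796875) = 3.796875.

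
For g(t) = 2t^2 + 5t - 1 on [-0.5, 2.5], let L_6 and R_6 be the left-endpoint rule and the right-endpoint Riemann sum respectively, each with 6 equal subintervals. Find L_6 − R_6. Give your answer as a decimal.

-13.5

L_6 = 16.
R_6 = 29.5.
L_6 − R_6 = -13.5.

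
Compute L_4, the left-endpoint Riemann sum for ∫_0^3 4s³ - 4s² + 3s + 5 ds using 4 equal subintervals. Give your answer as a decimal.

47.0625

Δs = (3 − 0)/4 = 0.75.
Left endpoints: 0, 0.75, 1.5, 2.25.
f(0) = 5, f(0.75) = 6.6875, f(1.5) = 14, f(2.25) = 37.0625.
Sum = Δs · [f(0) + f(0.75) + f(1.5) + f(2.25)].
Sum = 47.0625.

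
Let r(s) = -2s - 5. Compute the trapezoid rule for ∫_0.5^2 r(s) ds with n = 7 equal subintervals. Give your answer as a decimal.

Δs = (2 − 0.5)/7 = 3/14.
r(0.5) = -6, r(5/7) = -45/7, r(13/14) = -48/7, r(8/7) = -51/7, r(19/14) = -54/7, r(11/7) = -57/7, r(25/14) = -60/7, r(2) = -9.
T_7 = (Δs/2)·[r(s_0) + 2r(s_1) + ... + 2r(s_{6}) + r(s_7)].
Sum = -11.25.

-11.25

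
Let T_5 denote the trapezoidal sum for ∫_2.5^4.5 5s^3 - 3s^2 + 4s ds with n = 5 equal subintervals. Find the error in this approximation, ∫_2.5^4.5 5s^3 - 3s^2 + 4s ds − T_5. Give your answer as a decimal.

Exact integral: ∫_2.5^4.5 f(s) ds = 416.25.
T_5 = 418.89.
Error = 416.25 − 418.89 = -2.64.

-2.64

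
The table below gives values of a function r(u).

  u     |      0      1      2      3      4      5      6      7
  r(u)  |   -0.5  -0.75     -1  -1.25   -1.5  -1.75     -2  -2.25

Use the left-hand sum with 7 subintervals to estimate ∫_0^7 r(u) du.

Δu = 1.
Sum = 1·[(-0.5) + (-0.75) + (-1) + (-1.25) + (-1.5) + (-1.75) + (-2)] = -8.75.

-8.75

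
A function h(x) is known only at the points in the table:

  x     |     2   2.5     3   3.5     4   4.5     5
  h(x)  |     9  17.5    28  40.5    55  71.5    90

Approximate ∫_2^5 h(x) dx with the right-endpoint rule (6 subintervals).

151.25

Δx = 0.5.
Sum = 0.5·[17.5 + 28 + 40.5 + 55 + 71.5 + 90] = 151.25.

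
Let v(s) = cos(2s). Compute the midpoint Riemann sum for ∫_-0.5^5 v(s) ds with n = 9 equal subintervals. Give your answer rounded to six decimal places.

0.158402

Δs = (5 − (-0.5))/9 = 11/18.
Midpoints: -7/36, 5/12, 37/36, 59/36, 2.25, 103/36, 125/36, 49/12, 169/36.
v(-7/36) ≈ 0.925331, v(5/12) ≈ 0.672412, v(37/36) ≈ -0.465995, v(59/36) ≈ -0.990741, v(2.25) ≈ -0.210796, v(103/36) ≈ 0.846743, v(125/36) ≈ 0.789220, v(49/12) ≈ -0.307615, v(169/36) ≈ -0.999356.
Sum = Δs · [v(-7/36) + v(5/12) + v(37/36) + ...].
Sum ≈ 0.158402.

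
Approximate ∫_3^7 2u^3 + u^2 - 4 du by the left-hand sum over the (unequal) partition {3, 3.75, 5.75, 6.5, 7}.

876.0234375

Subinterval widths: 0.75, 2, 0.75, 0.5.
Left endpoints: 3, 3.75, 5.75, 6.5.
f(3) = 59, f(3.75) = 115.53125, f(5.75) = 409.28125, f(6.5) = 587.5.
Sum = Σ Δu_i · f(u_i).
Sum = 876.0234375.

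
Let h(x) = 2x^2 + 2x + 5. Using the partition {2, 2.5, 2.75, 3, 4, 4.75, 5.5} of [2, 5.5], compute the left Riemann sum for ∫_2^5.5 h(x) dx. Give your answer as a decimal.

128

Subinterval widths: 0.5, 0.25, 0.25, 1, 0.75, 0.75.
Left endpoints: 2, 2.5, 2.75, 3, 4, 4.75.
h(2) = 17, h(2.5) = 22.5, h(2.75) = 25.625, h(3) = 29, h(4) = 45, h(4.75) = 59.625.
Sum = Σ Δx_i · h(x_i).
Sum = 128.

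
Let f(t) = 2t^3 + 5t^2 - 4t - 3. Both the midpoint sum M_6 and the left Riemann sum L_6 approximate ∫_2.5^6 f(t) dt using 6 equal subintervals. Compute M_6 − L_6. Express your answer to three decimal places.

M_6 ≈ 889.40003.
L_6 ≈ 742.29369.
M_6 − L_6 ≈ 147.106.

147.106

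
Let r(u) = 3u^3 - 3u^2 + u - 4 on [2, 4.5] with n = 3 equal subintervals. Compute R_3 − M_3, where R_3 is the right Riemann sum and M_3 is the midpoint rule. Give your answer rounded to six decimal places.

96.028646

R_3 ≈ 302.77777778.
M_3 ≈ 206.74913194.
R_3 − M_3 ≈ 96.028646.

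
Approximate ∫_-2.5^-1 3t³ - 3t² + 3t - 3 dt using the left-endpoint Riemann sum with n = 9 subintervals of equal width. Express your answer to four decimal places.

Δt = (-1 − (-2.5))/9 = 1/6.
Left endpoints: -2.5, -7/3, -13/6, -2, -11/6, -5/3, -1.5, -4/3, -7/6.
f(-2.5) = -76.125, f(-7/3) = -580/9, f(-13/6) = -3895/72, f(-2) = -45, f(-11/6) = -2669/72, f(-5/3) = -272/9, f(-1.5) = -24.375, f(-4/3) = -175/9, f(-7/6) = -1105/72.
Sum = Δt · [f(-2.5) + f(-7/3) + f(-13/6) + ...].
Sum ≈ -61.0208.

-61.0208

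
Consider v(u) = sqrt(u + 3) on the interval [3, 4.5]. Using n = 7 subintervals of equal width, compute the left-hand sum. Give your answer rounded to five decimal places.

Δu = (4.5 − 3)/7 = 3/14.
Left endpoints: 3, 45/14, 24/7, 51/14, 27/7, 57/14, 30/7.
v(3) ≈ 2.44949, v(45/14) ≈ 2.49285, v(24/7) ≈ 2.53546, v(51/14) ≈ 2.57737, v(27/7) ≈ 2.61861, v(57/14) ≈ 2.65922, v(30/7) ≈ 2.69921.
Sum = Δu · [v(3) + v(45/14) + v(24/7) + ...].
Sum ≈ 3.86405.

3.86405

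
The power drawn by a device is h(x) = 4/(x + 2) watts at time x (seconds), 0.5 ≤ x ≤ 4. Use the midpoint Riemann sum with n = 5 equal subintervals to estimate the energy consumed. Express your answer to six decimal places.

3.491244

Δx = (4 − 0.5)/5 = 0.7.
Midpoints: 0.85, 1.55, 2.25, 2.95, 3.65.
h(0.85) = 80/57, h(1.55) = 80/71, h(2.25) = 16/17, h(2.95) = 80/99, h(3.65) = 80/113.
Sum = Δx · [h(0.85) + h(1.55) + h(2.25) + h(2.95) + h(3.65)].
Sum ≈ 3.491244.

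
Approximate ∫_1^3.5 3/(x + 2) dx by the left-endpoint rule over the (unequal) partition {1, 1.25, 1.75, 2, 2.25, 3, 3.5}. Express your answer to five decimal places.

Subinterval widths: 0.25, 0.5, 0.25, 0.25, 0.75, 0.5.
Left endpoints: 1, 1.25, 1.75, 2, 2.25, 3.
f(1) = 1, f(1.25) = 12/13, f(1.75) = 0.8, f(2) = 0.75, f(2.25) = 12/17, f(3) = 0.6.
Sum = Σ Δx_i · f(x_i).
Sum ≈ 1.92845.

1.92845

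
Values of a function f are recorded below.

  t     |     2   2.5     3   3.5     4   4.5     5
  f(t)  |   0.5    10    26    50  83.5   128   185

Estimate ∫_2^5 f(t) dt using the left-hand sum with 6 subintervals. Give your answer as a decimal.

149

Δt = 0.5.
Sum = 0.5·[0.5 + 10 + 26 + 50 + 83.5 + 128] = 149.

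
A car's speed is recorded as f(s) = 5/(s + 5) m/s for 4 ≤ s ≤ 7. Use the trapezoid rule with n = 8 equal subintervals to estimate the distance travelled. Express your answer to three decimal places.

1.439

Δs = (7 − 4)/8 = 0.375.
f(4) = 5/9, f(4.375) = 8/15, f(4.75) = 20/39, f(5.125) = 40/81, f(5.5) = 10/21, f(5.875) = 40/87, f(6.25) = 4/9, f(6.625) = 40/93, f(7) = 5/12.
T_8 = (Δs/2)·[f(s_0) + 2f(s_1) + ... + 2f(s_{7}) + f(s_8)].
Sum ≈ 1.439.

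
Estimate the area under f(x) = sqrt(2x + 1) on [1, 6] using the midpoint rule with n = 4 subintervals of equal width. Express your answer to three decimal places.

Δx = (6 − 1)/4 = 1.25.
Midpoints: 1.625, 2.875, 4.125, 5.375.
f(1.625) ≈ 2.062, f(2.875) ≈ 2.598, f(4.125) ≈ 3.041, f(5.375) ≈ 3.428.
Sum = Δx · [f(1.625) + f(2.875) + f(4.125) + f(5.375)].
Sum ≈ 13.911.

13.911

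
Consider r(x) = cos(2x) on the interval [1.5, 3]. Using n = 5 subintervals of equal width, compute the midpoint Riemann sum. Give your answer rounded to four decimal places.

Δx = (3 − 1.5)/5 = 0.3.
Midpoints: 1.65, 1.95, 2.25, 2.55, 2.85.
r(1.65) ≈ -0.9875, r(1.95) ≈ -0.7259, r(2.25) ≈ -0.2108, r(2.55) ≈ 0.3780, r(2.85) ≈ 0.8347.
Sum = Δx · [r(1.65) + r(1.95) + r(2.25) + r(2.55) + r(2.85)].
Sum ≈ -0.2135.

-0.2135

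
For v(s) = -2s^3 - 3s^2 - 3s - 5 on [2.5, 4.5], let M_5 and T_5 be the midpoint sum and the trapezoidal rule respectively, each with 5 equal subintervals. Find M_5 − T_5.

M_5 = -291.36.
T_5 = -293.28.
M_5 − T_5 = 1.92.

1.92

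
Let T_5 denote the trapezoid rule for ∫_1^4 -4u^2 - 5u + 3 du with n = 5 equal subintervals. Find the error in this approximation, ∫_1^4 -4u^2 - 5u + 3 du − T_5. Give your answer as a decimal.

Exact integral: ∫_1^4 f(u) du = -112.5.
T_5 = -113.22.
Error = -112.5 − (-113.22) = 0.72.

0.72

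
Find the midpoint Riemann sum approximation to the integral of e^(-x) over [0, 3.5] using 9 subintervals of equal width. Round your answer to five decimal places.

0.96372

Δx = (3.5 − 0)/9 = 7/18.
Midpoints: 7/36, 7/12, 35/36, 49/36, 1.75, 77/36, 91/36, 35/12, 119/36.
f(7/36) ≈ 0.82329, f(7/12) ≈ 0.55804, f(35/36) ≈ 0.37824, f(49/36) ≈ 0.25638, f(1.75) ≈ 0.17377, f(77/36) ≈ 0.11779, f(91/36) ≈ 0.07984, f(35/12) ≈ 0.05411, f(119/36) ≈ 0.03668.
Sum = Δx · [f(7/36) + f(7/12) + f(35/36) + ...].
Sum ≈ 0.96372.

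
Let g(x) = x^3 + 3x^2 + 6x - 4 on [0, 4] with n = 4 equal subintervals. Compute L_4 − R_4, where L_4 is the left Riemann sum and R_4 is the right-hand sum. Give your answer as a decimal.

L_4 = 98.
R_4 = 234.
L_4 − R_4 = -136.

-136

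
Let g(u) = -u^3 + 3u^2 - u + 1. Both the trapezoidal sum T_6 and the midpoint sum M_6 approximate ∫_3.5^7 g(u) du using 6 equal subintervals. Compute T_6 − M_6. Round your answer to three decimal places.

-3.796

T_6 ≈ -280.01519.
M_6 ≈ -276.21897.
T_6 − M_6 ≈ -3.796.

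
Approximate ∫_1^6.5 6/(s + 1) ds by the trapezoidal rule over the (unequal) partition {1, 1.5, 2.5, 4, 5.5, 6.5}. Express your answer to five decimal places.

8.04670

Subinterval widths: 0.5, 1, 1.5, 1.5, 1.
f(1) = 3, f(1.5) = 2.4, f(2.5) = 12/7, f(4) = 1.2, f(5.5) = 12/13, f(6.5) = 0.8.
On each subinterval the trapezoid contributes (Δs_i/2)·[f(s_{i-1}) + f(s_i)].
Sum ≈ 8.04670.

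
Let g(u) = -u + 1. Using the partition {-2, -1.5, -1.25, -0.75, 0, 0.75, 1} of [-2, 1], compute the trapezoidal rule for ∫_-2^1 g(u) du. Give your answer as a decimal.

4.5

Subinterval widths: 0.5, 0.25, 0.5, 0.75, 0.75, 0.25.
g(-2) = 3, g(-1.5) = 2.5, g(-1.25) = 2.25, g(-0.75) = 1.75, g(0) = 1, g(0.75) = 0.25, g(1) = 0.
On each subinterval the trapezoid contributes (Δu_i/2)·[g(u_{i-1}) + g(u_i)].
Sum = 4.5.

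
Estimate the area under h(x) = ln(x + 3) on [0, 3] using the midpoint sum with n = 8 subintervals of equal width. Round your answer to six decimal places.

Δx = (3 − 0)/8 = 0.375.
Midpoints: 0.1875, 0.5625, 0.9375, 1.3125, 1.6875, 2.0625, 2.4375, 2.8125.
h(0.1875) ≈ 1.159237, h(0.5625) ≈ 1.270463, h(0.9375) ≈ 1.370546, h(1.3125) ≈ 1.461518, h(1.6875) ≈ 1.544899, h(2.0625) ≈ 1.621860, h(2.4375) ≈ 1.693319, h(2.8125) ≈ 1.760011.
Sum = Δx · [h(0.1875) + h(0.5625) + h(0.9375) + ...].
Sum ≈ 4.455695.

4.455695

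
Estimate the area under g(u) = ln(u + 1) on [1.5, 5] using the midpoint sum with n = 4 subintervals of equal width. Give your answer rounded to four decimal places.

4.9672

Δu = (5 − 1.5)/4 = 0.875.
Midpoints: 1.9375, 2.8125, 3.6875, 4.5625.
g(1.9375) ≈ 1.0776, g(2.8125) ≈ 1.3383, g(3.6875) ≈ 1.5449, g(4.5625) ≈ 1.7160.
Sum = Δu · [g(1.9375) + g(2.8125) + g(3.6875) + g(4.5625)].
Sum ≈ 4.9672.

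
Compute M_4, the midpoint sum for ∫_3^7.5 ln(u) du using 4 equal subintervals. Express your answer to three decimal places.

7.326

Δu = (7.5 − 3)/4 = 1.125.
Midpoints: 3.5625, 4.6875, 5.8125, 6.9375.
f(3.5625) ≈ 1.270, f(4.6875) ≈ 1.545, f(5.8125) ≈ 1.760, f(6.9375) ≈ 1.937.
Sum = Δu · [f(3.5625) + f(4.6875) + f(5.8125) + f(6.9375)].
Sum ≈ 7.326.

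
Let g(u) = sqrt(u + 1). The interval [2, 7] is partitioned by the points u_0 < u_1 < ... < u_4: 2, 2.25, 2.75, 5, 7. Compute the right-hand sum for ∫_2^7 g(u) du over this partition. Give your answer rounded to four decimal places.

Subinterval widths: 0.25, 0.5, 2.25, 2.
Right endpoints: 2.25, 2.75, 5, 7.
g(2.25) ≈ 1.8028, g(2.75) ≈ 1.9365, g(5) ≈ 2.4495, g(7) ≈ 2.8284.
Sum = Σ Δu_i · g(u_i).
Sum ≈ 12.5871.

12.5871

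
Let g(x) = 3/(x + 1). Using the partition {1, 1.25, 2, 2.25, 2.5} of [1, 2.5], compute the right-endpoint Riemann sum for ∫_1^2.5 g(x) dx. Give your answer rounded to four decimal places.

1.5284

Subinterval widths: 0.25, 0.75, 0.25, 0.25.
Right endpoints: 1.25, 2, 2.25, 2.5.
g(1.25) = 4/3, g(2) = 1, g(2.25) = 12/13, g(2.5) = 6/7.
Sum = Σ Δx_i · g(x_i).
Sum ≈ 1.5284.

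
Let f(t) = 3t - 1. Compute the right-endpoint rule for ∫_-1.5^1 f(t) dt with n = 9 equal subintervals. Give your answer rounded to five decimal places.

-3.33333

Δt = (1 − (-1.5))/9 = 5/18.
Right endpoints: -11/9, -17/18, -2/3, -7/18, -1/9, 1/6, 4/9, 13/18, 1.
f(-11/9) = -14/3, f(-17/18) = -23/6, f(-2/3) = -3, f(-7/18) = -13/6, f(-1/9) = -4/3, f(1/6) = -0.5, f(4/9) = 1/3, f(13/18) = 7/6, f(1) = 2.
Sum = Δt · [f(-11/9) + f(-17/18) + f(-2/3) + ...].
Sum ≈ -3.33333.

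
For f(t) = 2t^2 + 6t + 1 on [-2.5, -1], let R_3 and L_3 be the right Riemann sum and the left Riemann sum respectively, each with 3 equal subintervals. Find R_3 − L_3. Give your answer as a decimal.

R_3 = -4.75.
L_3 = -4.
R_3 − L_3 = -0.75.

-0.75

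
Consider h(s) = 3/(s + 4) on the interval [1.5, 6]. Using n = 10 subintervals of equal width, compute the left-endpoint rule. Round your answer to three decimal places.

Δs = (6 − 1.5)/10 = 0.45.
Left endpoints: 1.5, 1.95, 2.4, 2.85, 3.3, 3.75, 4.2, 4.65, 5.1, 5.55.
h(1.5) = 6/11, h(1.95) = 60/119, h(2.4) = 0.46875, h(2.85) = 60/137, h(3.3) = 30/73, h(3.75) = 12/31, h(4.2) = 15/41, h(4.65) = 60/173, h(5.1) = 30/91, h(5.55) = 60/191.
Sum = Δs · [h(1.5) + h(1.95) + h(2.4) + ...].
Sum ≈ 1.850.

1.850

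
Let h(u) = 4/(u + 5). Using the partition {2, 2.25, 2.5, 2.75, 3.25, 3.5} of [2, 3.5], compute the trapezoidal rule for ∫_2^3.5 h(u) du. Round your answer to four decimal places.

Subinterval widths: 0.25, 0.25, 0.25, 0.5, 0.25.
h(2) = 4/7, h(2.25) = 16/29, h(2.5) = 8/15, h(2.75) = 16/31, h(3.25) = 16/33, h(3.5) = 8/17.
On each subinterval the trapezoid contributes (Δu_i/2)·[h(u_{i-1}) + h(u_i)].
Sum ≈ 0.7769.

0.7769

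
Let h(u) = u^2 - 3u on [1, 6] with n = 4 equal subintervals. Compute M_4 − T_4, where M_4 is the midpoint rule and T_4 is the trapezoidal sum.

M_4 = 18.515625.
T_4 = 20.46875.
M_4 − T_4 = -1.953125.

-1.953125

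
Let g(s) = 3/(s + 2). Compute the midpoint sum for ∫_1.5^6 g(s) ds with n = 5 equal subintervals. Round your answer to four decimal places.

Δs = (6 − 1.5)/5 = 0.9.
Midpoints: 1.95, 2.85, 3.75, 4.65, 5.55.
g(1.95) = 60/79, g(2.85) = 60/97, g(3.75) = 12/23, g(4.65) = 60/133, g(5.55) = 60/151.
Sum = Δs · [g(1.95) + g(2.85) + g(3.75) + g(4.65) + g(5.55)].
Sum ≈ 2.4734.

2.4734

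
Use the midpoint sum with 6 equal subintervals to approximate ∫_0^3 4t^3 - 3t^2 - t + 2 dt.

Δt = (3 − 0)/6 = 0.5.
Midpoints: 0.25, 0.75, 1.25, 1.75, 2.25, 2.75.
f(0.25) = 1.625, f(0.75) = 1.25, f(1.25) = 3.875, f(1.75) = 12.5, f(2.25) = 30.125, f(2.75) = 59.75.
Sum = Δt · [f(0.25) + f(0.75) + f(1.25) + ...].
Sum = 54.5625.

54.5625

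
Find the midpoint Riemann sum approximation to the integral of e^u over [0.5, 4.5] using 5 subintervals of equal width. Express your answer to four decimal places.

86.0552

Δu = (4.5 − 0.5)/5 = 0.8.
Midpoints: 0.9, 1.7, 2.5, 3.3, 4.1.
f(0.9) ≈ 2.4596, f(1.7) ≈ 5.4739, f(2.5) ≈ 12.1825, f(3.3) ≈ 27.1126, f(4.1) ≈ 60.3403.
Sum = Δu · [f(0.9) + f(1.7) + f(2.5) + f(3.3) + f(4.1)].
Sum ≈ 86.0552.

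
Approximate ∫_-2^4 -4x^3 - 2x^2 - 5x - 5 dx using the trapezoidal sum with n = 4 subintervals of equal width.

-379.5

Δx = (4 − (-2))/4 = 1.5.
f(-2) = 29, f(-0.5) = -2.5, f(1) = -16, f(2.5) = -92.5, f(4) = -313.
T_4 = (Δx/2)·[f(x_0) + 2f(x_1) + 2f(x_2) + 2f(x_3) + f(x_4)].
Sum = -379.5.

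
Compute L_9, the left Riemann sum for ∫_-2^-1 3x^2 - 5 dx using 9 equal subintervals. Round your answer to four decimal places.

Δx = (-1 − (-2))/9 = 1/9.
Left endpoints: -2, -17/9, -16/9, -5/3, -14/9, -13/9, -4/3, -11/9, -10/9.
f(-2) = 7, f(-17/9) = 154/27, f(-16/9) = 121/27, f(-5/3) = 10/3, f(-14/9) = 61/27, f(-13/9) = 34/27, f(-4/3) = 1/3, f(-11/9) = -14/27, f(-10/9) = -35/27.
Sum = Δx · [f(-2) + f(-17/9) + f(-16/9) + ...].
Sum ≈ 2.5062.

2.5062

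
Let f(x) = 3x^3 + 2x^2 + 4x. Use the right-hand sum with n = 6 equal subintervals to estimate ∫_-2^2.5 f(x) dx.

Δx = (2.5 − (-2))/6 = 0.75.
Right endpoints: -1.25, -0.5, 0.25, 1, 1.75, 2.5.
f(-1.25) = -7.734375, f(-0.5) = -1.875, f(0.25) = 1.171875, f(1) = 9, f(1.75) = 29.203125, f(2.5) = 69.375.
Sum = Δx · [f(-1.25) + f(-0.5) + f(0.25) + ...].
Sum = 74.35546875.

74.35546875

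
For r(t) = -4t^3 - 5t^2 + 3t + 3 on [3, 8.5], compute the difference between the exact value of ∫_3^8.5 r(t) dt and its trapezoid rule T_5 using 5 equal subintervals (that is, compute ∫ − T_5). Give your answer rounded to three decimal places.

82.078

Exact integral: ∫_3^8.5 r(t) dt ≈ -6006.22917.
T_5 = -6088.3075.
Error ≈ -6006.22917 − (-6088.3075) ≈ 82.078.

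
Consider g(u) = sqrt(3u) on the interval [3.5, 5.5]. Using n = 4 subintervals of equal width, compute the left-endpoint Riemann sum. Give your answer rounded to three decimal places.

7.126

Δu = (5.5 − 3.5)/4 = 0.5.
Left endpoints: 3.5, 4, 4.5, 5.
g(3.5) ≈ 3.240, g(4) ≈ 3.464, g(4.5) ≈ 3.674, g(5) ≈ 3.873.
Sum = Δu · [g(3.5) + g(4) + g(4.5) + g(5)].
Sum ≈ 7.126.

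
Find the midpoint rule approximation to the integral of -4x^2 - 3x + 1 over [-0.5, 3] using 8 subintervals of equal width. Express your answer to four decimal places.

Δx = (3 − (-0.5))/8 = 0.4375.
Midpoints: -0.28125, 0.15625, 0.59375, 1.03125, 1.46875, 1.90625, 2.34375, 2.78125.
f(-0.28125) = 1.52734375, f(0.15625) = 0.43359375, f(0.59375) = -2.19140625, f(1.03125) = -6.34765625, f(1.46875) = -12.03515625, f(1.90625) = -19.25390625, f(2.34375) = -28.00390625, f(2.78125) = -38.28515625.
Sum = Δx · [f(-0.28125) + f(0.15625) + f(0.59375) + ...].
Sum ≈ -45.5684.

-45.5684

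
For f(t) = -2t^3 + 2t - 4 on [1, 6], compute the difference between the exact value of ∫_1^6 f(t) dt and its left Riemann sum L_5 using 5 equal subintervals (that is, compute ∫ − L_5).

-192.5

Exact integral: ∫_1^6 f(t) dt = -632.5.
L_5 = -440.
Error = -632.5 − (-440) = -192.5.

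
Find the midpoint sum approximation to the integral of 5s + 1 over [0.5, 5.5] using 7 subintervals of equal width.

Δs = (5.5 − 0.5)/7 = 5/7.
Midpoints: 6/7, 11/7, 16/7, 3, 26/7, 31/7, 36/7.
f(6/7) = 37/7, f(11/7) = 62/7, f(16/7) = 87/7, f(3) = 16, f(26/7) = 137/7, f(31/7) = 162/7, f(36/7) = 187/7.
Sum = Δs · [f(6/7) + f(11/7) + f(16/7) + ...].
Sum = 80.

80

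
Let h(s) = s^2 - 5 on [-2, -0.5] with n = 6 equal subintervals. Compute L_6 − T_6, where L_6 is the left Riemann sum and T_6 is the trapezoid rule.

L_6 = -4.390625.
T_6 = -4.859375.
L_6 − T_6 = 0.46875.

0.46875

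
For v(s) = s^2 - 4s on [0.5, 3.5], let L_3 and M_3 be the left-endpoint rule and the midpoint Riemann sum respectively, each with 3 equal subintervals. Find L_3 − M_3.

L_3 = -9.25.
M_3 = -10.
L_3 − M_3 = 0.75.

0.75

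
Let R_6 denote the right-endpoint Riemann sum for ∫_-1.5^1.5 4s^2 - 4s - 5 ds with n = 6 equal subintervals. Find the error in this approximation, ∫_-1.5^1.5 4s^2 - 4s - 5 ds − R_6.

Exact integral: ∫_-1.5^1.5 f(s) ds = -6.
R_6 = -8.5.
Error = -6 − (-8.5) = 2.5.

2.5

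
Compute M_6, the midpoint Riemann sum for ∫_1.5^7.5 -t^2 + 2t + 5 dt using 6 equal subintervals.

Δt = (7.5 − 1.5)/6 = 1.
Midpoints: 2, 3, 4, 5, 6, 7.
f(2) = 5, f(3) = 2, f(4) = -3, f(5) = -10, f(6) = -19, f(7) = -30.
Sum = Δt · [f(2) + f(3) + f(4) + ...].
Sum = -55.

-55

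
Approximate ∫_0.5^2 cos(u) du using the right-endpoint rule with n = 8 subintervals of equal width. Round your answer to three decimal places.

Δu = (2 − 0.5)/8 = 0.1875.
Right endpoints: 0.6875, 0.875, 1.0625, 1.25, 1.4375, 1.625, 1.8125, 2.
f(0.6875) ≈ 0.773, f(0.875) ≈ 0.641, f(1.0625) ≈ 0.487, f(1.25) ≈ 0.315, f(1.4375) ≈ 0.133, f(1.625) ≈ -0.054, f(1.8125) ≈ -0.239, f(2) ≈ -0.416.
Sum = Δu · [f(0.6875) + f(0.875) + f(1.0625) + ...].
Sum ≈ 0.307.

0.307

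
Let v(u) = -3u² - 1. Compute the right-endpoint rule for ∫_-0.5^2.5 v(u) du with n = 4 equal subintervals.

Δu = (2.5 − (-0.5))/4 = 0.75.
Right endpoints: 0.25, 1, 1.75, 2.5.
v(0.25) = -1.1875, v(1) = -4, v(1.75) = -10.1875, v(2.5) = -19.75.
Sum = Δu · [v(0.25) + v(1) + v(1.75) + v(2.5)].
Sum = -26.34375.

-26.34375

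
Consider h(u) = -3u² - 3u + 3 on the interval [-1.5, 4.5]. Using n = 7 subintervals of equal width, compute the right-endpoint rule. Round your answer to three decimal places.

-136.561

Δu = (4.5 − (-1.5))/7 = 6/7.
Right endpoints: -9/14, 3/14, 15/14, 27/14, 39/14, 51/14, 4.5.
h(-9/14) = 723/196, h(3/14) = 435/196, h(15/14) = -717/196, h(27/14) = -2733/196, h(39/14) = -5613/196, h(51/14) = -9357/196, h(4.5) = -71.25.
Sum = Δu · [h(-9/14) + h(3/14) + h(15/14) + ...].
Sum ≈ -136.561.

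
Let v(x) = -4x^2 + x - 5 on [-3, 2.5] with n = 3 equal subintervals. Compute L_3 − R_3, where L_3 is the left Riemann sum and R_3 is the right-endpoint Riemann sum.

-30.25

L_3 ≈ -113.1574074.
R_3 ≈ -82.9074074.
L_3 − R_3 = -30.25.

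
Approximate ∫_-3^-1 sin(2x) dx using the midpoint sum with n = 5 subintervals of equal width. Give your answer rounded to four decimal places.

0.7069

Δx = (-1 − (-3))/5 = 0.4.
Midpoints: -2.8, -2.4, -2, -1.6, -1.2.
f(-2.8) ≈ 0.6313, f(-2.4) ≈ 0.9962, f(-2) ≈ 0.7568, f(-1.6) ≈ 0.0584, f(-1.2) ≈ -0.6755.
Sum = Δx · [f(-2.8) + f(-2.4) + f(-2) + f(-1.6) + f(-1.2)].
Sum ≈ 0.7069.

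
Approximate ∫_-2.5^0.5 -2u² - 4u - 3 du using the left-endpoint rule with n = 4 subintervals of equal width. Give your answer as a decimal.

-8.0625

Δu = (0.5 − (-2.5))/4 = 0.75.
Left endpoints: -2.5, -1.75, -1, -0.25.
f(-2.5) = -5.5, f(-1.75) = -2.125, f(-1) = -1, f(-0.25) = -2.125.
Sum = Δu · [f(-2.5) + f(-1.75) + f(-1) + f(-0.25)].
Sum = -8.0625.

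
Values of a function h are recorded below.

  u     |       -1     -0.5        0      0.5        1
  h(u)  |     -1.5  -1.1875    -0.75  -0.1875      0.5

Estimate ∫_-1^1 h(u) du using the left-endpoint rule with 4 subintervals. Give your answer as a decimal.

-1.8125

Δu = 0.5.
Sum = 0.5·[(-1.5) + (-1.1875) + (-0.75) + (-0.1875)] = -1.8125.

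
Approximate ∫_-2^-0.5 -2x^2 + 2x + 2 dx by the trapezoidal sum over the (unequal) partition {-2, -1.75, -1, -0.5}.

-6.1875

Subinterval widths: 0.25, 0.75, 0.5.
f(-2) = -10, f(-1.75) = -7.625, f(-1) = -2, f(-0.5) = 0.5.
On each subinterval the trapezoid contributes (Δx_i/2)·[f(x_{i-1}) + f(x_i)].
Sum = -6.1875.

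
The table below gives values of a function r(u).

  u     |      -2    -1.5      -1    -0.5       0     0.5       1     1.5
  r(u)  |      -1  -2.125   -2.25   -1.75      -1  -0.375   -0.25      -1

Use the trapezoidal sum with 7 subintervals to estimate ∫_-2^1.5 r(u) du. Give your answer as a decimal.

Δu = 0.5.
T_7 = (0.5/2)·[(-1) + 2·(-2.125) + 2·(-2.25) + 2·(-1.75) + 2·(-1) + 2·(-0.375) + 2·(-0.25) + (-1)] = -4.375.

-4.375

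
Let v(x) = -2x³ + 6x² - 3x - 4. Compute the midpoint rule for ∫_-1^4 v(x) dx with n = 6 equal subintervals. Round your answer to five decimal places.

Δx = (4 − (-1))/6 = 5/6.
Midpoints: -7/12, 0.25, 13/12, 23/12, 2.75, 43/12.
v(-7/12) = 163/864, v(0.25) = -4.40625, v(13/12) = -2377/864, v(23/12) = -1547/864, v(2.75) = -8.46875, v(43/12) = -25687/864.
Sum = Δx · [v(-7/12) + v(0.25) + v(13/12) + ...].
Sum ≈ -39.13194.

-39.13194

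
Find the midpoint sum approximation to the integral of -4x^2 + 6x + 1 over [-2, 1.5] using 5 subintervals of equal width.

-16.345

Δx = (1.5 − (-2))/5 = 0.7.
Midpoints: -1.65, -0.95, -0.25, 0.45, 1.15.
f(-1.65) = -19.79, f(-0.95) = -8.31, f(-0.25) = -0.75, f(0.45) = 2.89, f(1.15) = 2.61.
Sum = Δx · [f(-1.65) + f(-0.95) + f(-0.25) + f(0.45) + f(1.15)].
Sum = -16.345.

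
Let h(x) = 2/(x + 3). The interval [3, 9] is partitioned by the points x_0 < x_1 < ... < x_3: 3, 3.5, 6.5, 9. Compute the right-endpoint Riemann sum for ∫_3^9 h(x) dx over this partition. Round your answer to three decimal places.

1.202

Subinterval widths: 0.5, 3, 2.5.
Right endpoints: 3.5, 6.5, 9.
h(3.5) = 4/13, h(6.5) = 4/19, h(9) = 1/6.
Sum = Σ Δx_i · h(x_i).
Sum ≈ 1.202.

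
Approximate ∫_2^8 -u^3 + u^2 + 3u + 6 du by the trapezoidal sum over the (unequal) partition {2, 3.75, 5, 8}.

-820.0078125

Subinterval widths: 1.75, 1.25, 3.
f(2) = 8, f(3.75) = -21.421875, f(5) = -79, f(8) = -418.
On each subinterval the trapezoid contributes (Δu_i/2)·[f(u_{i-1}) + f(u_i)].
Sum = -820.0078125.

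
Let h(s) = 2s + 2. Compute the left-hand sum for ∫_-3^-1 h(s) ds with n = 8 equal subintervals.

-4.5

Δs = (-1 − (-3))/8 = 0.25.
Left endpoints: -3, -2.75, -2.5, -2.25, -2, -1.75, -1.5, -1.25.
h(-3) = -4, h(-2.75) = -3.5, h(-2.5) = -3, h(-2.25) = -2.5, h(-2) = -2, h(-1.75) = -1.5, h(-1.5) = -1, h(-1.25) = -0.5.
Sum = Δs · [h(-3) + h(-2.75) + h(-2.5) + ...].
Sum = -4.5.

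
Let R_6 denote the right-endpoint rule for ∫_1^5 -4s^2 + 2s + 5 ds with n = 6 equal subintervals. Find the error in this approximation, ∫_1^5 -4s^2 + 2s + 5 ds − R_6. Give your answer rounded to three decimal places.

30.519

Exact integral: ∫_1^5 f(s) ds ≈ -121.33333.
R_6 ≈ -151.85185.
Error ≈ -121.33333 − (-151.85185) ≈ 30.519.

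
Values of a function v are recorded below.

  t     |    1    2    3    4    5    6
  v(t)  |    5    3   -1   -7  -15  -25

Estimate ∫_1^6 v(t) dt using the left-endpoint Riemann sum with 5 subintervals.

-15

Δt = 1.
Sum = 1·[5 + 3 + (-1) + (-7) + (-15)] = -15.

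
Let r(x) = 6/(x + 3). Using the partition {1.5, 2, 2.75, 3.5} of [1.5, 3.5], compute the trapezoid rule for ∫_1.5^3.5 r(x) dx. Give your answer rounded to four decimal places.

Subinterval widths: 0.5, 0.75, 0.75.
r(1.5) = 4/3, r(2) = 1.2, r(2.75) = 24/23, r(3.5) = 12/13.
On each subinterval the trapezoid contributes (Δx_i/2)·[r(x_{i-1}) + r(x_i)].
Sum ≈ 2.2121.

2.2121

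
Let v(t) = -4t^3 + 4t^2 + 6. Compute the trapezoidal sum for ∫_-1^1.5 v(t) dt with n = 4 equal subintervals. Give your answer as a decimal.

16.93359375

Δt = (1.5 − (-1))/4 = 0.625.
v(-1) = 14, v(-0.375) = 6.7734375, v(0.25) = 6.1875, v(0.875) = 6.3828125, v(1.5) = 1.5.
T_4 = (Δt/2)·[v(t_0) + 2v(t_1) + 2v(t_2) + 2v(t_3) + v(t_4)].
Sum = 16.93359375.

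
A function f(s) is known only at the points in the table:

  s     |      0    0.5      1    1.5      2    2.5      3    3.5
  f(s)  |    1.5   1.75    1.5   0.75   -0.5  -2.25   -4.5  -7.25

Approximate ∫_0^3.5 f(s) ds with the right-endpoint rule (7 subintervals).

Δs = 0.5.
Sum = 0.5·[1.75 + 1.5 + 0.75 + (-0.5) + (-2.25) + (-4.5) + (-7.25)] = -5.25.

-5.25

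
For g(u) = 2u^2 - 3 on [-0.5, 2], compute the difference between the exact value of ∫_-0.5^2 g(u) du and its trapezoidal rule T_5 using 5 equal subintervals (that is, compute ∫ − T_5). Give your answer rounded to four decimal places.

-0.2083

Exact integral: ∫_-0.5^2 g(u) du ≈ -2.083333.
T_5 = -1.875.
Error ≈ -2.083333 − (-1.875) ≈ -0.2083.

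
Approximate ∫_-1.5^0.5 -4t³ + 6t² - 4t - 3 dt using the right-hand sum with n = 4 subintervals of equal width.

Δt = (0.5 − (-1.5))/4 = 0.5.
Right endpoints: -1, -0.5, 0, 0.5.
f(-1) = 11, f(-0.5) = 1, f(0) = -3, f(0.5) = -4.
Sum = Δt · [f(-1) + f(-0.5) + f(0) + f(0.5)].
Sum = 2.5.

2.5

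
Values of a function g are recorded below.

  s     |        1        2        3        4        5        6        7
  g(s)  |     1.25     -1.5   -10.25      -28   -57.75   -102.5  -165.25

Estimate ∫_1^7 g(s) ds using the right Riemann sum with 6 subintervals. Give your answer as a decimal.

Δs = 1.
Sum = 1·[(-1.5) + (-10.25) + (-28) + (-57.75) + (-102.5) + (-165.25)] = -365.25.

-365.25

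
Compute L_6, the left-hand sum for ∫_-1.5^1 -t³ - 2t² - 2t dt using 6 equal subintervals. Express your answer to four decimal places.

Δt = (1 − (-1.5))/6 = 5/12.
Left endpoints: -1.5, -13/12, -2/3, -0.25, 1/6, 7/12.
f(-1.5) = 1.875, f(-13/12) = 1885/1728, f(-2/3) = 20/27, f(-0.25) = 0.390625, f(1/6) = -85/216, f(7/12) = -3535/1728.
Sum = Δt · [f(-1.5) + f(-13/12) + f(-2/3) + ...].
Sum ≈ 0.6908.

0.6908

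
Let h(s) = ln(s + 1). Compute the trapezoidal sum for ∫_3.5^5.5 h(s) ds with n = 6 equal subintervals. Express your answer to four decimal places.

3.3977

Δs = (5.5 − 3.5)/6 = 1/3.
h(3.5) ≈ 1.5041, h(23/6) ≈ 1.5755, h(25/6) ≈ 1.6422, h(4.5) ≈ 1.7047, h(29/6) ≈ 1.7636, h(31/6) ≈ 1.8192, h(5.5) ≈ 1.8718.
T_6 = (Δs/2)·[h(s_0) + 2h(s_1) + ... + 2h(s_{5}) + h(s_6)].
Sum ≈ 3.3977.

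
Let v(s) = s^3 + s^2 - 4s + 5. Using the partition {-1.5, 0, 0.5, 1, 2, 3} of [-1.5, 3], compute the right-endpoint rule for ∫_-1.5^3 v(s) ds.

48.6875

Subinterval widths: 1.5, 0.5, 0.5, 1, 1.
Right endpoints: 0, 0.5, 1, 2, 3.
v(0) = 5, v(0.5) = 3.375, v(1) = 3, v(2) = 9, v(3) = 29.
Sum = Σ Δs_i · v(s_i).
Sum = 48.6875.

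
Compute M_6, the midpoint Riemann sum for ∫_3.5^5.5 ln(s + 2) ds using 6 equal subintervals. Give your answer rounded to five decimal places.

3.73588

Δs = (5.5 − 3.5)/6 = 1/3.
Midpoints: 11/3, 4, 13/3, 14/3, 5, 16/3.
f(11/3) ≈ 1.73460, f(4) ≈ 1.79176, f(13/3) ≈ 1.84583, f(14/3) ≈ 1.89712, f(5) ≈ 1.94591, f(16/3) ≈ 1.99243.
Sum = Δs · [f(11/3) + f(4) + f(13/3) + ...].
Sum ≈ 3.73588.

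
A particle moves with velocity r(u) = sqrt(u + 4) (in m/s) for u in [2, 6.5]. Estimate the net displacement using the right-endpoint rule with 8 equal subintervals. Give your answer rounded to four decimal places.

Δu = (6.5 − 2)/8 = 0.5625.
Right endpoints: 2.5625, 3.125, 3.6875, 4.25, 4.8125, 5.375, 5.9375, 6.5.
r(2.5625) ≈ 2.5617, r(3.125) ≈ 2.6693, r(3.6875) ≈ 2.7726, r(4.25) ≈ 2.8723, r(4.8125) ≈ 2.9686, r(5.375) ≈ 3.0619, r(5.9375) ≈ 3.1524, r(6.5) ≈ 3.2404.
Sum = Δu · [r(2.5625) + r(3.125) + r(3.6875) + ...].
Sum ≈ 13.1058.

13.1058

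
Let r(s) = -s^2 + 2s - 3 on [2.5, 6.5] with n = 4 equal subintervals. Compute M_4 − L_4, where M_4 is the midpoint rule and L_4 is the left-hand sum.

M_4 = -62.
L_4 = -49.
M_4 − L_4 = -13.

-13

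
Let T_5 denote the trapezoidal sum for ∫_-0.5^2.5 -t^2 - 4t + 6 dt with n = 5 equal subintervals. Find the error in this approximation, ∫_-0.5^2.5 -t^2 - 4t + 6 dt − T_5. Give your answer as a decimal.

0.18

Exact integral: ∫_-0.5^2.5 f(t) dt = 0.75.
T_5 = 0.57.
Error = 0.75 − 0.57 = 0.18.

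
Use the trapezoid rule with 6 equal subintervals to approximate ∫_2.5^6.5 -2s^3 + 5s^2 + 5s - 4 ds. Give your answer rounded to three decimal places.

-373.852

Δs = (6.5 − 2.5)/6 = 2/3.
f(2.5) = 8.5, f(19/6) = -83/54, f(23/6) = -1297/54, f(4.5) = -62.5, f(31/6) = -6509/54, f(35/6) = -10891/54, f(6.5) = -309.5.
T_6 = (Δs/2)·[f(s_0) + 2f(s_1) + ... + 2f(s_{5}) + f(s_6)].
Sum ≈ -373.852.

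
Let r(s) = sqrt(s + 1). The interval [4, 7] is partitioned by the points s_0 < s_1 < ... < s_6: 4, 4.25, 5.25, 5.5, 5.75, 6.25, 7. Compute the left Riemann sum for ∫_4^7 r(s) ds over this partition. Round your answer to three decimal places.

Subinterval widths: 0.25, 1, 0.25, 0.25, 0.5, 0.75.
Left endpoints: 4, 4.25, 5.25, 5.5, 5.75, 6.25.
r(4) ≈ 2.236, r(4.25) ≈ 2.291, r(5.25) ≈ 2.500, r(5.5) ≈ 2.550, r(5.75) ≈ 2.598, r(6.25) ≈ 2.693.
Sum = Σ Δs_i · r(s_i).
Sum ≈ 7.431.

7.431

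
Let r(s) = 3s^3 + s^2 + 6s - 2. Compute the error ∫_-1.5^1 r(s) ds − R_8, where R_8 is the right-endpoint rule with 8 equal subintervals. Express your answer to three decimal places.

-4.148

Exact integral: ∫_-1.5^1 r(s) ds ≈ -10.33854.
R_8 ≈ -6.19019.
Error ≈ -10.33854 − (-6.19019) ≈ -4.148.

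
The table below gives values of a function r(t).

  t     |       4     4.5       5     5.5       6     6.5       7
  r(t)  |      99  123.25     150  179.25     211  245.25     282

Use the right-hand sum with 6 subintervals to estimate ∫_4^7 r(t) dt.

595.375

Δt = 0.5.
Sum = 0.5·[123.25 + 150 + 179.25 + 211 + 245.25 + 282] = 595.375.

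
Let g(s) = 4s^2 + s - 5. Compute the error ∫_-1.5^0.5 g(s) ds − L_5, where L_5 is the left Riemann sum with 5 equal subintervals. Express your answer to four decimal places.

Exact integral: ∫_-1.5^0.5 g(s) ds ≈ -6.333333.
L_5 = -4.92.
Error ≈ -6.333333 − (-4.92) ≈ -1.4133.

-1.4133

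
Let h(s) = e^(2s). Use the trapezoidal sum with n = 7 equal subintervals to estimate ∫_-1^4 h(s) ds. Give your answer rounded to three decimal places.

Δs = (4 − (-1))/7 = 5/7.
h(-1) ≈ 0.135, h(-2/7) ≈ 0.565, h(3/7) ≈ 2.356, h(8/7) ≈ 9.833, h(13/7) ≈ 41.029, h(18/7) ≈ 171.204, h(23/7) ≈ 714.390, h(4) ≈ 2980.958.
T_7 = (Δs/2)·[h(s_0) + 2h(s_1) + ... + 2h(s_{6}) + h(s_7)].
Sum ≈ 1735.660.

1735.660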